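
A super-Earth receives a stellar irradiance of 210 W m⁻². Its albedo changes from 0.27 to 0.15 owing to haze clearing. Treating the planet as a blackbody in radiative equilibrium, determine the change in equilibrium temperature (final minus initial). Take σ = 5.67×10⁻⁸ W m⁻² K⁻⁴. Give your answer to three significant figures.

6.25 K

Before: T₁ = [210.0·0.73/(4σ)]^(1/4) = 161.2 K.
Final:   T₂ = [S(1−0.15)/(4σ)]^(1/4) = 167.5 K.
ΔT = T₂ − T₁ = 6.253 K.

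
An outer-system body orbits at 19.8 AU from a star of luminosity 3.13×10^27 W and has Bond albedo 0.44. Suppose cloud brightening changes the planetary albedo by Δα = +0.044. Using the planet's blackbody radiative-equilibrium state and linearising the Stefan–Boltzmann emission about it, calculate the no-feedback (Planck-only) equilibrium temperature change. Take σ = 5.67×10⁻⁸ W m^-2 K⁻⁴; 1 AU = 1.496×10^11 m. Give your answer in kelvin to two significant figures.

Orbital distance: d = 19.8 AU = 2.962×10^12 m.
Spreading L over a sphere of radius d: S = 3.13×10^27/(4π·2.96×10^12²) = 28.39 W m^-2.
Reference equilibrium: T_e = [S(1−α)/(4σ)]^(1/4) = 91.50 K.
The change in absorbed flux is Δ[S(1−α)/4] = −SΔα/4 = -0.3123 W m^-2.
The Planck feedback parameter is 4σT_e³ = 0.1737 W m^-2/K.
Hence the no-feedback warming is ΔF/(4σT_e³) = -1.80 K.

-1.8 K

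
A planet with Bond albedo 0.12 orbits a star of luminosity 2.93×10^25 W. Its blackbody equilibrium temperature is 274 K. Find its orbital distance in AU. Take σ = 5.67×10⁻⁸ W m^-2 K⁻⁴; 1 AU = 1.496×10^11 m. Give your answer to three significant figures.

0.268 AU

Energy balance gives S = 4σT⁴/(1−α) = 1453 W m^-2.
From L = 4πd²S, d = √(2.93×10^25/(4π·1453)) = 4.006×10^10 m = 0.2678 AU.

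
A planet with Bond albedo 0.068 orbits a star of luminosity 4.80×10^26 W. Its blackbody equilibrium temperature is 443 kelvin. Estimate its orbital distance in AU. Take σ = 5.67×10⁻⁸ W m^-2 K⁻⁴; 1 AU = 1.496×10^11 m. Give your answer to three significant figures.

Energy balance gives S = 4σT⁴/(1−α) = 9372 W m^-2.
S = L/(4πd²) → d = √(L/4πS) = √(4.80×10^26/(4π·9372)) = 6.384×10^10 m = 0.4267 AU.

0.427 AU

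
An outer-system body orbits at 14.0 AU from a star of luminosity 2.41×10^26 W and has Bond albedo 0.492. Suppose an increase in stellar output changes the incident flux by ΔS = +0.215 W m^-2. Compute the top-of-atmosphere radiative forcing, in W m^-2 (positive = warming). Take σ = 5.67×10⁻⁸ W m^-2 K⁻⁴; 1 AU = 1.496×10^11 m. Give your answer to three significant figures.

Orbital distance: d = 14.0 AU = 2.094×10^12 m.
Flux at the orbit: S = L/(4πd²) = 2.41×10^26/(4π·(2.09×10^12)²) = 4.372 W m^-2.
TOA radiative forcing: ΔF = (1−α)ΔS/4 = 0.508·(+0.215)/4 = 0.02730 W m^-2.

0.0273 W m^-2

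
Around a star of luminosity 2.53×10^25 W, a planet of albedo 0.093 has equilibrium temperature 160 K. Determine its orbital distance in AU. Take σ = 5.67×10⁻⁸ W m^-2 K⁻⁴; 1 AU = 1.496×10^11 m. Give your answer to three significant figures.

0.741 AU

Energy balance gives S = 4σT⁴/(1−α) = 163.9 W m^-2.
Then d = [L/(4πS)]^(1/2) = 1.108×10^11 m, i.e. 0.7409 AU.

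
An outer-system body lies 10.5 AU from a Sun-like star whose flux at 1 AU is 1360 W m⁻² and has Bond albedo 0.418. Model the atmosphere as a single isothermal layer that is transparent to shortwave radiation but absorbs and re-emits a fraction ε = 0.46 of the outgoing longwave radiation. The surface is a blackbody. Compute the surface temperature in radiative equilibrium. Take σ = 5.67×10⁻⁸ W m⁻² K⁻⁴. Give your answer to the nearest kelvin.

80 K

By the inverse-square law, S = 1360/10.5² = 12.34 W m⁻².
The planet radiates to space at T_e = [S(1−α)/(4σ)]^(1/4) = 75.01 K.
The surface balance (absorbed SW + ε·downward IR = σT_s⁴) with T_a⁴ = T_s⁴/2 reduces to T_s = T_e·[2/(2−ε)]^¼ = 80.07 K.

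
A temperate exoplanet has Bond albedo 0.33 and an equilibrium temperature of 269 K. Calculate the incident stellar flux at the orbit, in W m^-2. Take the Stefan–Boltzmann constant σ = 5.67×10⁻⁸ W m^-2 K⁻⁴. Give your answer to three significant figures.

Invert the energy balance for S: S = 4σT⁴/(1−α).
σT⁴ = 5.67×10⁻⁸·(269)⁴ = 296.9 W m^-2.
S = 4·296.9/0.67 = 1772 W m^-2.

1770 W m^-2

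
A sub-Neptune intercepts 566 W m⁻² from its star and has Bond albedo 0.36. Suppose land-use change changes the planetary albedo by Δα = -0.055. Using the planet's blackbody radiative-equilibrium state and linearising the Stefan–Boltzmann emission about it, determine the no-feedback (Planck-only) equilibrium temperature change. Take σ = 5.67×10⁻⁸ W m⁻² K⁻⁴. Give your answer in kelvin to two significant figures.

The baseline emission temperature is T_e = 199.9 K.
ΔF = −(S/4)Δα = −(566.0/4)×(-0.055) = 7.782 W m⁻².
The Planck feedback parameter is 4σT_e³ = 1.812 W m⁻²/K.
ΔT₀ = ΔF/λ_P = 7.782/1.812 = 4.29 K.

4.3 kelvin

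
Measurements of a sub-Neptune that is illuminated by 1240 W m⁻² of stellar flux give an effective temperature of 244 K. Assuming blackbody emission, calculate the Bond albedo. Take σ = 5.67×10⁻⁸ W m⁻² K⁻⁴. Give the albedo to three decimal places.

Rearranging the radiative balance, α = 1 − 4σT⁴/S.
σT⁴ = 201.0 W m⁻², so 4σT⁴ = 803.9 W m⁻².
1−α = 803.9/1240 = 0.6483, so α = 0.3517.

0.352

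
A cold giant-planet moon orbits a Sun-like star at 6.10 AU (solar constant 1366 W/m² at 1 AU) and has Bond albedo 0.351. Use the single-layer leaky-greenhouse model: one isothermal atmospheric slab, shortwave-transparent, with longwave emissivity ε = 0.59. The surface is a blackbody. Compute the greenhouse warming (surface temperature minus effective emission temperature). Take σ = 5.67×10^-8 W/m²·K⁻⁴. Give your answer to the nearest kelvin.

9 K

Flux at the orbit: S = 1366/(6.10)² = 36.71 W/m².
The planet radiates to space at T_e = [S(1−α)/(4σ)]^(1/4) = 101.2 K.
The surface balance (absorbed SW + ε·downward IR = σT_s⁴) with T_a⁴ = T_s⁴/2 reduces to T_s = T_e·[2/(2−ε)]^¼ = 110.5 K.
T_s − T_e = 110.5 − 101.2 = 9.245 K.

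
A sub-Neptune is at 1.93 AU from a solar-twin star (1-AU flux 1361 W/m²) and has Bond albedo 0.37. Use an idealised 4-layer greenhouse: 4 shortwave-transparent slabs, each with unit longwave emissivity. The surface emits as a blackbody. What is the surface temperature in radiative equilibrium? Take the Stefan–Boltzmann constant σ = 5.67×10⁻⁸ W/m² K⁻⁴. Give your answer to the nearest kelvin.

267 K

Flux at the orbit: S = 1361/(1.93)² = 365.4 W/m².
OLR = S(1−α)/4 = 57.55 W/m²; the top layer radiates at T_e = 178.5 K.
With N = 4 opaque layers, T_s = (N+1)^(1/4)·T_e = 5^(1/4)·178.5 = 266.9 K.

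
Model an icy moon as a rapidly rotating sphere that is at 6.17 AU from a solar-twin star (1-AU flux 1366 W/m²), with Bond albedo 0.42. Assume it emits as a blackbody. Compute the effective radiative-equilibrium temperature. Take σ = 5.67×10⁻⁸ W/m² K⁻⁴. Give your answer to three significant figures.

Flux at the orbit: S = 1366/(6.17)² = 35.88 W/m².
Absorbed flux (global mean): S(1−α)/4 = 35.88·0.58/4 = 5.203 W/m².
Set σT⁴ = 5.203 → T = (5.203/σ)^(1/4) = 97.87 K.

97.9 K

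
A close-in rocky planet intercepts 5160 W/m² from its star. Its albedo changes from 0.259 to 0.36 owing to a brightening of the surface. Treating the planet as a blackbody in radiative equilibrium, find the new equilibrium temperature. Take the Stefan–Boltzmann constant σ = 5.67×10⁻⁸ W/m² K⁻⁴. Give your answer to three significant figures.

New equilibrium: T₂ = [(1−0.36)·5160/(4σ)]^(1/4) = 347.4 K.

347 K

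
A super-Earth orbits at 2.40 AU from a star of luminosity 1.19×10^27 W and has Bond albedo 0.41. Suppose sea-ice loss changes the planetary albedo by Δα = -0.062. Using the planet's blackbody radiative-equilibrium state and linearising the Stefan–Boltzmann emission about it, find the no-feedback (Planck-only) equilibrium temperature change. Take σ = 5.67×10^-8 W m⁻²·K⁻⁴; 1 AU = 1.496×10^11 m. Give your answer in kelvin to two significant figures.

5.5 kelvin

d = 2.40 × 1.496×10^11 m = 3.590×10^11 m.
Flux at the orbit: S = L/(4πd²) = 1.19×10^27/(4π·(3.59×10^11)²) = 734.6 W m⁻².
Reference equilibrium: T_e = [S(1−α)/(4σ)]^(1/4) = 209.1 K.
The change in absorbed flux is Δ[S(1−α)/4] = −SΔα/4 = 11.39 W m⁻².
Linearising σT⁴ gives d(σT⁴)/dT = 4σT_e³ = 2.073 W m⁻² per K.
ΔT₀ = ΔF/λ_P = 11.39/2.073 = 5.49 K.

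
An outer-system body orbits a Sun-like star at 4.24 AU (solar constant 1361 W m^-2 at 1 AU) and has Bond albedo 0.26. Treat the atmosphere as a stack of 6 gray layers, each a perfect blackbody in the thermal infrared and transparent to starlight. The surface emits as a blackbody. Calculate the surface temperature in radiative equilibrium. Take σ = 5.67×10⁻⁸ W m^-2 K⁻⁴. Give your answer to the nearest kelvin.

204 K

Flux at the orbit: S = 1361/(4.24)² = 75.71 W m^-2.
Top-of-atmosphere balance: σT_e⁴ = S(1−α)/4 = 14.01 W m^-2 → T_e = 125.4 K.
For an N-layer opaque stack, T_s⁴ = (N+1)T_e⁴, hence T_s = (7)^(1/4)×125.4 K = 203.9 K.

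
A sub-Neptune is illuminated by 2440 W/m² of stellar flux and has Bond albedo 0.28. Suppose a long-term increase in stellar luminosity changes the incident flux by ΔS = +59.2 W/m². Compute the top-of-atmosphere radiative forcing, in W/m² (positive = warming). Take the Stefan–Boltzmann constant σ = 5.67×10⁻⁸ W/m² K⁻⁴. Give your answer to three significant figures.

ΔF = Δ[S(1−α)]/4 = (1−0.28)·+59.2/4 = 10.66 W/m².

10.7 W/m²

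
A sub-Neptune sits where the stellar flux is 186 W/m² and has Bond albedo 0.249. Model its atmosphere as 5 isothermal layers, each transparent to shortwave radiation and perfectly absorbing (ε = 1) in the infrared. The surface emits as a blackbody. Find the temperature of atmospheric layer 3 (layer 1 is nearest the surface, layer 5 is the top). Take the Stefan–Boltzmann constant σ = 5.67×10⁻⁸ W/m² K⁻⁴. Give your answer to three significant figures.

Top-of-atmosphere balance: σT_e⁴ = S(1−α)/4 = 34.92 W/m² → T_e = 157.5 K.
Each opaque layer satisfies 2T_j⁴ = T_{j−1}⁴ + T_{j+1}⁴, giving T_k⁴ = (N+1−k)T_e⁴.
T_3 = (3)^(1/4)·157.5 = 207.3 K.

207 K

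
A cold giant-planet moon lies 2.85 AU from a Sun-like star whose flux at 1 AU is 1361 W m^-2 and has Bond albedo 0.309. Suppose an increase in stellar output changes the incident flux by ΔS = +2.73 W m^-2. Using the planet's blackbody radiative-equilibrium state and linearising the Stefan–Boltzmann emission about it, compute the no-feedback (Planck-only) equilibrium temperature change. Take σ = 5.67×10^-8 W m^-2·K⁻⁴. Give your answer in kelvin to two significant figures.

0.61 K

By the inverse-square law, S = 1361/2.85² = 167.6 W m^-2.
The baseline emission temperature is T_e = 150.3 K.
Only a fraction (1−α) is absorbed and it's spread over 4πR², so ΔF = (1−α)ΔS/4 = 0.4716 W m^-2.
Planck response: λ_P = 4σT_e³ = 4·5.67×10⁻⁸·(150.3)³ = 0.7703 W m^-2/K.
So ΔT₀ = 0.4716/0.7703 = 0.612 K.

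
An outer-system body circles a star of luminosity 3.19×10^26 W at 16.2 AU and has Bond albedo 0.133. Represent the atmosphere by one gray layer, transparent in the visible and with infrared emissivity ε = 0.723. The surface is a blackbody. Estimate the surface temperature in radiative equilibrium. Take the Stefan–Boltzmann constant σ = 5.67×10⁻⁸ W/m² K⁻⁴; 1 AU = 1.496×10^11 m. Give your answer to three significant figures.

Orbital distance: d = 16.2 AU = 2.424×10^12 m.
Spreading L over a sphere of radius d: S = 3.19×10^26/(4π·2.42×10^12²) = 4.322 W/m².
Effective emission temperature (TOA balance): σT_e⁴ = S(1−α)/4 = 0.9368 W/m² → T_e = 63.76 K.
The surface balance (absorbed SW + ε·downward IR = σT_s⁴) with T_a⁴ = T_s⁴/2 reduces to T_s = T_e·[2/(2−ε)]^¼ = 71.32 K.

71.3 K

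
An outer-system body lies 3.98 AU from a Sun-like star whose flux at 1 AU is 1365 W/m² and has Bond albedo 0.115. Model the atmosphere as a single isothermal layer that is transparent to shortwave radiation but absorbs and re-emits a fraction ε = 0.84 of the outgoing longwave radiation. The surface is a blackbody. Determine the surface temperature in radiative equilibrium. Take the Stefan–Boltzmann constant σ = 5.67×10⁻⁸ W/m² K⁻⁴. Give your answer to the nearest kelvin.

Flux at the orbit: S = 1365/(3.98)² = 86.17 W/m².
Effective emission temperature (TOA balance): σT_e⁴ = S(1−α)/4 = 19.07 W/m² → T_e = 135.4 K.
For a single slab of emissivity ε, T_s⁴ = 2T_e⁴/(2−ε); thus T_s = 135.4·(1.724)^(1/4) = 155.2 K.

155 K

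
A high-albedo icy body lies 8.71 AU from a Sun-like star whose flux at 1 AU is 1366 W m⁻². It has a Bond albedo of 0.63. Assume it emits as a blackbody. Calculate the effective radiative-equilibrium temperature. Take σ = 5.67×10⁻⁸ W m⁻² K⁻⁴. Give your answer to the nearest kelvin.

74 kelvin

By the inverse-square law, S = 1366/8.71² = 18.01 W m⁻².
The planet absorbs (1−α)S over its disc πR² and re-emits over 4πR², so the mean absorbed flux is (1−0.63)·18.01/4 = 1.666 W m⁻².
Balancing against σT⁴: T = (1.666/5.67×10⁻⁸)^(1/4) = 73.62 K.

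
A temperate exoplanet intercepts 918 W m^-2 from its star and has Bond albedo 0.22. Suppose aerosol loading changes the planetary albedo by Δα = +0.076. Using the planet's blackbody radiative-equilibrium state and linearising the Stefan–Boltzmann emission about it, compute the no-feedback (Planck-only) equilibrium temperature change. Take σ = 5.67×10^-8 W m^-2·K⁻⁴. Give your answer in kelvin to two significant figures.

-5.8 K

The baseline emission temperature is T_e = 237.0 K.
The change in absorbed flux is Δ[S(1−α)/4] = −SΔα/4 = -17.44 W m^-2.
Planck response: λ_P = 4σT_e³ = 4·5.67×10⁻⁸·(237.0)³ = 3.021 W m^-2/K.
ΔT₀ = ΔF/λ_P = -17.44/3.021 = -5.77 K.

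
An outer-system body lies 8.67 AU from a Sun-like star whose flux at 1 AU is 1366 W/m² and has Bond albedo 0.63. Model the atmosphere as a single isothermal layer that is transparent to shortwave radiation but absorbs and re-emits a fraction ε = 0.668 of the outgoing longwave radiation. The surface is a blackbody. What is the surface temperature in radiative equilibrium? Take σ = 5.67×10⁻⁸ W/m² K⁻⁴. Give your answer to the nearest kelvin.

By the inverse-square law, S = 1366/8.67² = 18.17 W/m².
At the top of the atmosphere, σT_e⁴ = S(1−α)/4 = 1.681 W/m², giving T_e = 73.79 K.
The surface balance (absorbed SW + ε·downward IR = σT_s⁴) with T_a⁴ = T_s⁴/2 reduces to T_s = T_e·[2/(2−ε)]^¼ = 81.68 K.

82 K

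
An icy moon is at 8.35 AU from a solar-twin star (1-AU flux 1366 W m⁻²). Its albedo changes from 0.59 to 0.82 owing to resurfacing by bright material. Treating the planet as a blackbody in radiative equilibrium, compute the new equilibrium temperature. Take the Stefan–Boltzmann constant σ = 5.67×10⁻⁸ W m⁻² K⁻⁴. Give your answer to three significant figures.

Irradiance scales as 1/d², so S = 1366 W m⁻² × (1/8.35)² = 19.59 W m⁻².
With the new albedo, S(1−α₂)/4 = 0.8816 W m⁻², so T₂ = 62.80 K.

62.8 kelvin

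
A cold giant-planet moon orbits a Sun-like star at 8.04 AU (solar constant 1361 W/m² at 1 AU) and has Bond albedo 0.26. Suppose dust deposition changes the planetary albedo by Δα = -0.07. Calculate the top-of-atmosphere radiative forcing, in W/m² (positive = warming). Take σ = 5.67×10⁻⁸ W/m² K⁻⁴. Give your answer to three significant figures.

0.368 W/m²

Irradiance scales as 1/d², so S = 1361 W/m² × (1/8.04)² = 21.05 W/m².
ΔF = −(S/4)Δα = −(21.05/4)×(-0.07) = 0.3685 W/m².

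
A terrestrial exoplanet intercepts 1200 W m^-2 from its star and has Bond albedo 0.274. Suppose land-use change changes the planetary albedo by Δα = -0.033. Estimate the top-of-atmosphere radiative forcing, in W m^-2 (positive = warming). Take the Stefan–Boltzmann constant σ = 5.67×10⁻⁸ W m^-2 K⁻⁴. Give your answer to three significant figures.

9.90 W m^-2

ΔF = −(S/4)Δα = −(1200/4)×(-0.033) = 9.900 W m^-2.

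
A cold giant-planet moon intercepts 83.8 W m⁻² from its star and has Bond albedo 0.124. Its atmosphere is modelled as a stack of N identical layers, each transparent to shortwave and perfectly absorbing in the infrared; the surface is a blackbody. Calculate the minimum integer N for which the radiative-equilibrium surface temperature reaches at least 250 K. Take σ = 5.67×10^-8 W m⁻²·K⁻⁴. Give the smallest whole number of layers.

Top-of-atmosphere balance: σT_e⁴ = S(1−α)/4 = 18.35 W m⁻² → T_e = 134.1 K.
Need (N+1)T_e⁴ ≥ T_s⁴, i.e. N+1 ≥ (250/134.1)⁴ = 12.069.
Rounding up, N = 12.

12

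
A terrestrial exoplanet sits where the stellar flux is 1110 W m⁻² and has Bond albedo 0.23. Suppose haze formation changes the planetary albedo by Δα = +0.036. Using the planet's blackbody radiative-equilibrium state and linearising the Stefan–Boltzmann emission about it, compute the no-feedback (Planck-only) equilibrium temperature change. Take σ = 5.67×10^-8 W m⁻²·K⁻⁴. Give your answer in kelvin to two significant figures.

-2.9 K

Reference equilibrium: T_e = [S(1−α)/(4σ)]^(1/4) = 247.8 K.
ΔF = −(S/4)Δα = −(1110/4)×(+0.036) = -9.990 W m⁻².
Planck response: λ_P = 4σT_e³ = 4·5.67×10⁻⁸·(247.8)³ = 3.450 W m⁻²/K.
So ΔT₀ = -9.990/3.450 = -2.90 K.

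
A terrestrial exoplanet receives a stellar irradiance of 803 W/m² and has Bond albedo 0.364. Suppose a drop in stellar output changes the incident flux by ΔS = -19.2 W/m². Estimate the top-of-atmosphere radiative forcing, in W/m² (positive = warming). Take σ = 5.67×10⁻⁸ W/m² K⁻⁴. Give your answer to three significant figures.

Only a fraction (1−α) is absorbed and it's spread over 4πR², so ΔF = (1−α)ΔS/4 = -3.053 W/m².

-3.05 W/m²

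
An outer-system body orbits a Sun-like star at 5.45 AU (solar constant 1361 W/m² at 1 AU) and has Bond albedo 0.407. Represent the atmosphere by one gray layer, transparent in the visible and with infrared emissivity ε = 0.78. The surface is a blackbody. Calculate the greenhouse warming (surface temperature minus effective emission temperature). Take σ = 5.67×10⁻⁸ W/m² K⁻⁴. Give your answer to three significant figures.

By the inverse-square law, S = 1361/5.45² = 45.82 W/m².
Effective emission temperature (TOA balance): σT_e⁴ = S(1−α)/4 = 6.793 W/m² → T_e = 104.6 K.
Surface balance with a leaky layer gives σT_s⁴ = σT_e⁴·2/(2−ε), so T_s = T_e·[2/(2−0.78)]^(1/4) = 118.4 K.
T_s − T_e = 118.4 − 104.6 = 13.76 K.

13.8 K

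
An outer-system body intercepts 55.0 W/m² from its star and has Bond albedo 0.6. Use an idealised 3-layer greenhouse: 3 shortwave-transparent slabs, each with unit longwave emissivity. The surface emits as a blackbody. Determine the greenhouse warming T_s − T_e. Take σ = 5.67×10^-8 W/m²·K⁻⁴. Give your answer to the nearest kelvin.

41 K

Top-of-atmosphere balance: σT_e⁴ = S(1−α)/4 = 5.500 W/m² → T_e = 99.24 K.
Surface: T_s = (4)^¼·T_e = 140.3 K.
Warming: T_s − T_e = 41.11 K.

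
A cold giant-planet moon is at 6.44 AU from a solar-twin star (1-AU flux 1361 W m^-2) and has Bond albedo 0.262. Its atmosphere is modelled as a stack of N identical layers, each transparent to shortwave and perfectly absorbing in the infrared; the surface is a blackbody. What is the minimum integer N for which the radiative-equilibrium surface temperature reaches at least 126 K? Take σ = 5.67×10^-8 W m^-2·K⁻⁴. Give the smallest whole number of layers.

Flux at the orbit: S = 1361/(6.44)² = 32.82 W m^-2.
The effective emission temperature is T_e = [S(1−α)/(4σ)]^¼ = 101.7 K.
Need (N+1)T_e⁴ ≥ T_s⁴, i.e. N+1 ≥ (126/101.7)⁴ = 2.360.
The minimum whole number is N = 2.

2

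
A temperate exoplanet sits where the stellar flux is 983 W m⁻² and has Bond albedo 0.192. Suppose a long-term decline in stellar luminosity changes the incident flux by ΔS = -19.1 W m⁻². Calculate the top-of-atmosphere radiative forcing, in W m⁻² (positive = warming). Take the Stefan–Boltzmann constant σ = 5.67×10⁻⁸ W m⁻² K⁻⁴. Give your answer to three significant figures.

Only a fraction (1−α) is absorbed and it's spread over 4πR², so ΔF = (1−α)ΔS/4 = -3.858 W m⁻².

-3.86 W m⁻²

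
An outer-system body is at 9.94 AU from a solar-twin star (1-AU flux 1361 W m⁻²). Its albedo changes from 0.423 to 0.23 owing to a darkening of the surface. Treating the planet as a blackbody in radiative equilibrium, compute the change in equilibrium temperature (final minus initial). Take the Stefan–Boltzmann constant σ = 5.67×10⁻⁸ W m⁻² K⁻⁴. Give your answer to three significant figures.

5.76 kelvin

Flux at the orbit: S = 1361/(9.94)² = 13.77 W m⁻².
With α = 0.423, T₁ = 76.94 K.
With α = 0.23, T₂ = 82.70 K.
ΔT = T₂ − T₁ = 5.755 K.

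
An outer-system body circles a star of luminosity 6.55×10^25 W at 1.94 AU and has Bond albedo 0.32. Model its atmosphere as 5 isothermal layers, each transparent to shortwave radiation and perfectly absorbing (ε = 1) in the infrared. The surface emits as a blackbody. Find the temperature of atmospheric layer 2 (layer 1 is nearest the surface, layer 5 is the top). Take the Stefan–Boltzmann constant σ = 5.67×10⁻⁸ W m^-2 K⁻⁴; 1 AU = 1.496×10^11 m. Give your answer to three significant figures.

165 K

Orbital distance: d = 1.94 AU = 2.902×10^11 m.
Flux at the orbit: S = L/(4πd²) = 6.55×10^25/(4π·(2.90×10^11)²) = 61.88 W m^-2.
OLR = S(1−α)/4 = 10.52 W m^-2; the top layer radiates at T_e = 116.7 K.
Each opaque layer satisfies 2T_j⁴ = T_{j−1}⁴ + T_{j+1}⁴, giving T_k⁴ = (N+1−k)T_e⁴.
With k = 2: T_2 = (5+1−2)^¼·116.7 K = 165.1 K.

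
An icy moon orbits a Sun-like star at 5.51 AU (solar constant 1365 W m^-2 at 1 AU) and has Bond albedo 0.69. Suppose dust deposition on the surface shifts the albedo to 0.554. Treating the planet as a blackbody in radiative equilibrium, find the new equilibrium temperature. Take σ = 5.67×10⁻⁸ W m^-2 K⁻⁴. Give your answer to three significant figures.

97.0 kelvin

By the inverse-square law, S = 1365/5.51² = 44.96 W m^-2.
New equilibrium: T₂ = [(1−0.554)·44.96/(4σ)]^(1/4) = 96.97 K.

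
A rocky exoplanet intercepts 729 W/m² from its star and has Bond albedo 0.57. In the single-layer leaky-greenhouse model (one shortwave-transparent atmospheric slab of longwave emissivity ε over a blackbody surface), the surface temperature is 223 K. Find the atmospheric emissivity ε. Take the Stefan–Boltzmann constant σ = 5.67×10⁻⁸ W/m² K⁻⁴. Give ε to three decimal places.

0.882

First, T_e = [729.0·(1−0.57)/(4σ)]^(1/4) = 192.8 K.
T_s⁴ = T_e⁴·2/(2−ε) → ε = 2 − 2(T_e/T_s)⁴ = 2 − 2·(192.8/223)⁴ = 0.8822.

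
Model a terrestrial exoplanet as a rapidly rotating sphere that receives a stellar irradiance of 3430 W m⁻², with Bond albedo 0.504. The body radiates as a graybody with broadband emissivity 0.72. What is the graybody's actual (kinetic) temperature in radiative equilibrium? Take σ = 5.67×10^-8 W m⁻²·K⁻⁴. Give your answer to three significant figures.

Averaging over the sphere, the absorbed flux is S(1−α)/4 = 425.3 W m⁻².
Radiative balance εσT⁴ = 425.3 gives T = [425.3/(0.72·σ)]^(1/4) = 319.5 K.

319 K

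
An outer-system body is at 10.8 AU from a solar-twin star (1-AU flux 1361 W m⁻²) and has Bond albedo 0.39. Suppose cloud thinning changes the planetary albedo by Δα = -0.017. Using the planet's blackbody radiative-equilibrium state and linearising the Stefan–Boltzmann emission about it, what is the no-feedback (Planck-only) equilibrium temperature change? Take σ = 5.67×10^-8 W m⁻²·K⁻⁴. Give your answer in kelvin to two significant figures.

0.52 kelvin

By the inverse-square law, S = 1361/10.8² = 11.67 W m⁻².
Reference equilibrium: T_e = [S(1−α)/(4σ)]^(1/4) = 74.85 K.
ΔF = −(S/4)Δα = −(11.67/4)×(-0.017) = 0.04959 W m⁻².
Planck response: λ_P = 4σT_e³ = 4·5.67×10⁻⁸·(74.85)³ = 0.09510 W m⁻²/K.
ΔT₀ = ΔF/λ_P = 0.04959/0.09510 = 0.521 K.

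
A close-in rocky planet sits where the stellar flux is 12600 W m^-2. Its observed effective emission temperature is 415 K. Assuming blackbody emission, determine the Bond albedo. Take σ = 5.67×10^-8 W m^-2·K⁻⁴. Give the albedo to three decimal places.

0.466

Energy balance: S(1−α)/4 = σT⁴, so 1−α = 4σT⁴/S.
σT⁴ = 1682 W m^-2, so 4σT⁴ = 6727 W m^-2.
Hence α = 1 − 6727/12600 = 0.4661.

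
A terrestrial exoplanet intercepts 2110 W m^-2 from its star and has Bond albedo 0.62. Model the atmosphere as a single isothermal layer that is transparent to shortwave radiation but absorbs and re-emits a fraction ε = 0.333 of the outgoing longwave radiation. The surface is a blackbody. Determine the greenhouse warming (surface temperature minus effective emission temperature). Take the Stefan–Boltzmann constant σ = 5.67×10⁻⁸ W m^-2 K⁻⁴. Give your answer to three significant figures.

Effective emission temperature (TOA balance): σT_e⁴ = S(1−α)/4 = 200.4 W m^-2 → T_e = 243.8 K.
For a single slab of emissivity ε, T_s⁴ = 2T_e⁴/(2−ε); thus T_s = 243.8·(1.2)^(1/4) = 255.2 K.
The atmosphere warms the surface by 11.36 K.

11.4 K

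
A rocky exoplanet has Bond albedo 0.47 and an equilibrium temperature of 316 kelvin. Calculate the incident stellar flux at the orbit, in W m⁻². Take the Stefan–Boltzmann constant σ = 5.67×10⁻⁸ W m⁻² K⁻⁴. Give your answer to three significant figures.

From S(1−α)/4 = σT⁴: S = 4σT⁴/(1−α).
σT⁴ = 5.67×10⁻⁸·(316)⁴ = 565.4 W m⁻².
So S = 4×565.4/(1−0.47) = 4267 W m⁻².

4270 W m⁻²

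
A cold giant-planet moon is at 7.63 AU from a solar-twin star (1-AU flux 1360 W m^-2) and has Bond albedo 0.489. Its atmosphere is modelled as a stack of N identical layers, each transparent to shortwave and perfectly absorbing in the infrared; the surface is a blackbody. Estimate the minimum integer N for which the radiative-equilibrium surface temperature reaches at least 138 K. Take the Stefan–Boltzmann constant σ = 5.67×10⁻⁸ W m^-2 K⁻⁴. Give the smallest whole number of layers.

Flux at the orbit: S = 1360/(7.63)² = 23.36 W m^-2.
OLR = S(1−α)/4 = 2.984 W m^-2; the top layer radiates at T_e = 85.18 K.
Since T_s⁴ = (N+1)T_e⁴, we need N ≥ (T_s/T_e)⁴ − 1 = 5.890.
The minimum whole number is N = 6.

6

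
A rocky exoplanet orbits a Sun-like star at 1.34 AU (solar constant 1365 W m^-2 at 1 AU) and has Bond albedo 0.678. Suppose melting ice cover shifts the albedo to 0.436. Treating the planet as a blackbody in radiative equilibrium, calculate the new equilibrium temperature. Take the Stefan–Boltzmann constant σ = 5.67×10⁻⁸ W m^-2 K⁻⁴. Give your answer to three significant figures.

Flux at the orbit: S = 1365/(1.34)² = 760.2 W m^-2.
With the new albedo, S(1−α₂)/4 = 107.2 W m^-2, so T₂ = 208.5 K.

209 kelvin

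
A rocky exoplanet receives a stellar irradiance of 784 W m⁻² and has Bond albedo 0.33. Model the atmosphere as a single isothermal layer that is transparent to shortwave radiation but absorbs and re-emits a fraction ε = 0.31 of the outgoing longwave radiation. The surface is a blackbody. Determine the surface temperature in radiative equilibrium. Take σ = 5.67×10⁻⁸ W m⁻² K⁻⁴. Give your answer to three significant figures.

229 K

At the top of the atmosphere, σT_e⁴ = S(1−α)/4 = 131.3 W m⁻², giving T_e = 219.4 K.
For a single slab of emissivity ε, T_s⁴ = 2T_e⁴/(2−ε); thus T_s = 219.4·(1.183)^(1/4) = 228.8 K.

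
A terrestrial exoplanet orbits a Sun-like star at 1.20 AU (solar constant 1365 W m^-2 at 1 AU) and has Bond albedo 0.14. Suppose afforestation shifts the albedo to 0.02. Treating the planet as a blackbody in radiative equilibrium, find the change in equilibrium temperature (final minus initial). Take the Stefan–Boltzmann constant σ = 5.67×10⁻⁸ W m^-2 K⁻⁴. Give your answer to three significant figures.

8.13 K

Irradiance scales as 1/d², so S = 1365 W m^-2 × (1/1.20)² = 947.9 W m^-2.
Initial: T₁ = [S(1−0.14)/(4σ)]^(1/4) = 244.9 K.
After:  T₂ = [947.9·0.98/(4σ)]^(1/4) = 253.0 K.
ΔT = T₂ − T₁ = 8.128 K.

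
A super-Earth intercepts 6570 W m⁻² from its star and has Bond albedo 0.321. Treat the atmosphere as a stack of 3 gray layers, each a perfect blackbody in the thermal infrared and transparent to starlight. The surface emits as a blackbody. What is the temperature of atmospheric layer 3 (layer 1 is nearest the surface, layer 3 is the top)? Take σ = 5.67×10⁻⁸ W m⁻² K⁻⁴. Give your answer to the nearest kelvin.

374 kelvin

The effective emission temperature is T_e = [S(1−α)/(4σ)]^¼ = 374.5 K.
Each opaque layer satisfies 2T_j⁴ = T_{j−1}⁴ + T_{j+1}⁴, giving T_k⁴ = (N+1−k)T_e⁴.
T_3 = (1)^(1/4)·374.5 = 374.5 K.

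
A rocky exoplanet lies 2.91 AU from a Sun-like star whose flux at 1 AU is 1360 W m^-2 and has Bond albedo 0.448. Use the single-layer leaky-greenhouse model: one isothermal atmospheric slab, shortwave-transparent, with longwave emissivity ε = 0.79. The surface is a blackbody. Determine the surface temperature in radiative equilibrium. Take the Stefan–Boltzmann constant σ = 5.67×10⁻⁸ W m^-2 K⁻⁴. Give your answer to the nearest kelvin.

159 K

By the inverse-square law, S = 1360/2.91² = 160.6 W m^-2.
Effective emission temperature (TOA balance): σT_e⁴ = S(1−α)/4 = 22.16 W m^-2 → T_e = 140.6 K.
For a single slab of emissivity ε, T_s⁴ = 2T_e⁴/(2−ε); thus T_s = 140.6·(1.653)^(1/4) = 159.4 K.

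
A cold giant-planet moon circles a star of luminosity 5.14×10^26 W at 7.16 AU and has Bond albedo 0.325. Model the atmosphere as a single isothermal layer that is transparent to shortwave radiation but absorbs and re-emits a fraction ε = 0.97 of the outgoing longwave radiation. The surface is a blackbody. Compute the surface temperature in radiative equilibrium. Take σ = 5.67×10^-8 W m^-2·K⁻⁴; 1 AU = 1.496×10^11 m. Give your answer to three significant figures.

120 K

Orbital distance: d = 7.16 AU = 1.071×10^12 m.
Flux at the orbit: S = L/(4πd²) = 5.14×10^26/(4π·(1.07×10^12)²) = 35.65 W m^-2.
At the top of the atmosphere, σT_e⁴ = S(1−α)/4 = 6.016 W m^-2, giving T_e = 101.5 K.
For a single slab of emissivity ε, T_s⁴ = 2T_e⁴/(2−ε); thus T_s = 101.5·(1.942)^(1/4) = 119.8 K.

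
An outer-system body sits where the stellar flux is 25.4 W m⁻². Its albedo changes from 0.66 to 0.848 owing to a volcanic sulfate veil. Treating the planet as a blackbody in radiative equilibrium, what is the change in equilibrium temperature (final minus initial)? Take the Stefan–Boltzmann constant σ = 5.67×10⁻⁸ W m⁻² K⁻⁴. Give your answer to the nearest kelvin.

Before: T₁ = [25.40·0.34/(4σ)]^(1/4) = 78.55 K.
With α = 0.848, T₂ = 64.23 K.
Change: 64.23 − 78.55 = -14.32 K.

-14 K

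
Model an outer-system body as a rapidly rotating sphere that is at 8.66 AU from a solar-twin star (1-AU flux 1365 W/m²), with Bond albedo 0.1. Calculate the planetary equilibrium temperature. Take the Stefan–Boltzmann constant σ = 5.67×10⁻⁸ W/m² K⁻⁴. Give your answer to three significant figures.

92.2 K

Irradiance scales as 1/d², so S = 1365 W/m² × (1/8.66)² = 18.20 W/m².
Absorbed flux (global mean): S(1−α)/4 = 18.20·0.9/4 = 4.095 W/m².
Set σT⁴ = 4.095 → T = (4.095/σ)^(1/4) = 92.19 K.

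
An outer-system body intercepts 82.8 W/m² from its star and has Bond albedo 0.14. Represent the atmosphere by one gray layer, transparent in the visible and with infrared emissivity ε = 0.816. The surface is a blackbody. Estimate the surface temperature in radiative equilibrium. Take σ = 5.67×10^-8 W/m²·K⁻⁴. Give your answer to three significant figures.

The planet radiates to space at T_e = [S(1−α)/(4σ)]^(1/4) = 133.1 K.
The surface balance (absorbed SW + ε·downward IR = σT_s⁴) with T_a⁴ = T_s⁴/2 reduces to T_s = T_e·[2/(2−ε)]^¼ = 151.8 K.

152 kelvin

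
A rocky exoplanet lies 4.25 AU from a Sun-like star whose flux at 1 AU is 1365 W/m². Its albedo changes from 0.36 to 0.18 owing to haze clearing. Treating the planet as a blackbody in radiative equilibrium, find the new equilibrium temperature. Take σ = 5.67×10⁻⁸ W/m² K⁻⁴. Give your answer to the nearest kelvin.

Flux at the orbit: S = 1365/(4.25)² = 75.57 W/m².
With the new albedo, S(1−α₂)/4 = 15.49 W/m², so T₂ = 128.6 K.

129 K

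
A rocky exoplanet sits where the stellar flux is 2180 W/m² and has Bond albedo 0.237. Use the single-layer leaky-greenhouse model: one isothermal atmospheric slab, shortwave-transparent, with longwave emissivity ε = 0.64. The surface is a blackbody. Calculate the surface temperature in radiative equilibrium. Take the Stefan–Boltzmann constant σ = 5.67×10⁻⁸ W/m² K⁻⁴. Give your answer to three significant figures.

322 kelvin

Effective emission temperature (TOA balance): σT_e⁴ = S(1−α)/4 = 415.8 W/m² → T_e = 292.6 K.
For a single slab of emissivity ε, T_s⁴ = 2T_e⁴/(2−ε); thus T_s = 292.6·(1.471)^(1/4) = 322.3 K.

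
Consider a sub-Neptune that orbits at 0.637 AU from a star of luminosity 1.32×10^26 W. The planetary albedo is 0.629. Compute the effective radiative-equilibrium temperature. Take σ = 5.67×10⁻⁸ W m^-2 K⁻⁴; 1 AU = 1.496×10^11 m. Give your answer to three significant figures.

d = 0.637 × 1.496×10^11 m = 9.530×10^10 m.
S = L/(4πd²) = 1157 W m^-2.
Absorbed flux (global mean): S(1−α)/4 = 1157·0.371/4 = 107.3 W m^-2.
Set σT⁴ = 107.3 → T = (107.3/σ)^(1/4) = 208.6 K.

209 K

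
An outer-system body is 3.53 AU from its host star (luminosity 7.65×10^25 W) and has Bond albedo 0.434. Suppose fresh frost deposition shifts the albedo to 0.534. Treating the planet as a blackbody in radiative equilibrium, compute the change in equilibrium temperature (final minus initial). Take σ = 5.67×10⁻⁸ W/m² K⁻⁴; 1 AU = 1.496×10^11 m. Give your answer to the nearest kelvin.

-4 K

d = 3.53 × 1.496×10^11 m = 5.281×10^11 m.
Flux at the orbit: S = L/(4πd²) = 7.65×10^25/(4π·(5.28×10^11)²) = 21.83 W/m².
With α = 0.434, T₁ = 85.91 K.
With α = 0.534, T₂ = 81.84 K.
Change: 81.84 − 85.91 = -4.076 K.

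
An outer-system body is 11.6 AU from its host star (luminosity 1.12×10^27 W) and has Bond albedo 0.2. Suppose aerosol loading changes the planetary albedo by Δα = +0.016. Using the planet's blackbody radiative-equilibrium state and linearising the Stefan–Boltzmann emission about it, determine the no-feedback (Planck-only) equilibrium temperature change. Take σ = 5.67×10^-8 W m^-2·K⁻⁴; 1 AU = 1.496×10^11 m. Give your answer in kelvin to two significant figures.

-0.51 kelvin

d = 11.6 × 1.496×10^11 m = 1.735×10^12 m.
Flux at the orbit: S = L/(4πd²) = 1.12×10^27/(4π·(1.74×10^12)²) = 29.60 W m^-2.
Unperturbed T_e = [29.60·(1−0.2)/(4σ)]^¼ = 101.1 K.
The change in absorbed flux is Δ[S(1−α)/4] = −SΔα/4 = -0.1184 W m^-2.
Linearising σT⁴ gives d(σT⁴)/dT = 4σT_e³ = 0.2342 W m^-2 per K.
Hence the no-feedback warming is ΔF/(4σT_e³) = -0.505 K.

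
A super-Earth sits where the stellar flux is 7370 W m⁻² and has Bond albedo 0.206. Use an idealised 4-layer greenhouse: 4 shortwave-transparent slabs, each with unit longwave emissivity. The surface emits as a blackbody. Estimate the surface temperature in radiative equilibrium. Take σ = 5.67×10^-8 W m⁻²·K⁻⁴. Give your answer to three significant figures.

599 K

Top-of-atmosphere balance: σT_e⁴ = S(1−α)/4 = 1463 W m⁻² → T_e = 400.8 K.
With N = 4 opaque layers, T_s = (N+1)^(1/4)·T_e = 5^(1/4)·400.8 = 599.3 K.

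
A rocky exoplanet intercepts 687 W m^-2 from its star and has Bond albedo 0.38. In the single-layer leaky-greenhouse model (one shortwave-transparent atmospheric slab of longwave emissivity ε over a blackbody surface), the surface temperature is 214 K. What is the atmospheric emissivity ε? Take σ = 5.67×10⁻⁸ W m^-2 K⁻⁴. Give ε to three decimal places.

First, T_e = [687.0·(1−0.38)/(4σ)]^(1/4) = 208.2 K.
Since (2−ε)/2 = (T_e/T_s)⁴ = 0.8955, ε = 0.2091.

0.209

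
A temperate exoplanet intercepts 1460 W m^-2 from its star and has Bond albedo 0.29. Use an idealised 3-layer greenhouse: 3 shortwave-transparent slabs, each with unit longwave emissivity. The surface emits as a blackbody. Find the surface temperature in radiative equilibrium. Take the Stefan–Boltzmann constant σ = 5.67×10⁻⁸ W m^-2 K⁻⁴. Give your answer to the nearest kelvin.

Top-of-atmosphere balance: σT_e⁴ = S(1−α)/4 = 259.1 W m^-2 → T_e = 260.0 K.
Layer-by-layer balance gives σT_s⁴ = (N+1)σT_e⁴, so T_s = 4^¼·260.0 = 367.7 K.

368 kelvin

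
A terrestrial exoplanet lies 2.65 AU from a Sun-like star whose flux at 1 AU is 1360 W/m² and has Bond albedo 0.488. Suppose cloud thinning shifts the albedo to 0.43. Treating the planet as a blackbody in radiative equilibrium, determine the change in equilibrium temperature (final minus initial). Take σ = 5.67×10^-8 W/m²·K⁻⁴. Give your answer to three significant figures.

Flux at the orbit: S = 1360/(2.65)² = 193.7 W/m².
Before: T₁ = [193.7·0.512/(4σ)]^(1/4) = 144.6 K.
With α = 0.43, T₂ = 148.5 K.
ΔT = T₂ − T₁ = 3.932 K.

3.93 K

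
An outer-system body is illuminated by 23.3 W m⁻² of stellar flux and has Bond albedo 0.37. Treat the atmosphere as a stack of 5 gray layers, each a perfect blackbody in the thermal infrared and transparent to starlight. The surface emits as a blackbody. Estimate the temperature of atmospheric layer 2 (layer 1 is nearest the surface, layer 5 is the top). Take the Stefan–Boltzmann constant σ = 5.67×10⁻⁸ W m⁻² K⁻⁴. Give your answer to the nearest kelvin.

The effective emission temperature is T_e = [S(1−α)/(4σ)]^¼ = 89.69 K.
Each opaque layer satisfies 2T_j⁴ = T_{j−1}⁴ + T_{j+1}⁴, giving T_k⁴ = (N+1−k)T_e⁴.
T_2 = (4)^(1/4)·89.69 = 126.8 K.

127 kelvin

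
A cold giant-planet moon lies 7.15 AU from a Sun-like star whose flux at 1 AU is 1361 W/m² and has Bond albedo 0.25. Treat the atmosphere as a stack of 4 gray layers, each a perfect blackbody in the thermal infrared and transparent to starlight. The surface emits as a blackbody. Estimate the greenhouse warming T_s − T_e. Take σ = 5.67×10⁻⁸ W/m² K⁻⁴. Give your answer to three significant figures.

48.0 K

Irradiance scales as 1/d², so S = 1361 W/m² × (1/7.15)² = 26.62 W/m².
OLR = S(1−α)/4 = 4.992 W/m²; the top layer radiates at T_e = 96.86 K.
T_s = (N+1)^(1/4)·T_e = 144.8 K.
Warming: T_s − T_e = 47.98 K.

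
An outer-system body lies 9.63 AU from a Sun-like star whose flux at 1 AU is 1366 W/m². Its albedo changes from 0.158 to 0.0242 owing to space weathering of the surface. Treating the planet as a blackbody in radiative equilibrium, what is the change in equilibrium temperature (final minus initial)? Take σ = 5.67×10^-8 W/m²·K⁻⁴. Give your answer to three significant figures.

Irradiance scales as 1/d², so S = 1366 W/m² × (1/9.63)² = 14.73 W/m².
Initial: T₁ = [S(1−0.158)/(4σ)]^(1/4) = 85.99 K.
With α = 0.0242, T₂ = 89.22 K.
ΔT = T₂ − T₁ = 3.230 K.

3.23 kelvin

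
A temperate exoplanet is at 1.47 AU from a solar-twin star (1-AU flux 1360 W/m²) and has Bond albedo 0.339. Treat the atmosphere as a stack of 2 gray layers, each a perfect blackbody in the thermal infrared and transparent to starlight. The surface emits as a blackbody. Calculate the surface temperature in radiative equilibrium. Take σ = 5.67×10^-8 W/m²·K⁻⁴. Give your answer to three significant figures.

272 K

Flux at the orbit: S = 1360/(1.47)² = 629.4 W/m².
Top-of-atmosphere balance: σT_e⁴ = S(1−α)/4 = 104.0 W/m² → T_e = 207.0 K.
With N = 2 opaque layers, T_s = (N+1)^(1/4)·T_e = 3^(1/4)·207.0 = 272.4 K.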